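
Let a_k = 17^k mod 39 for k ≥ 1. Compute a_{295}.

Computing terms: a_1 = 17; a_2 = 16; a_3 = 38; a_4 = 22; a_5 = 23; a_6 = 1; a_7 = 17.
The sequence repeats with period 6.
(295 - 1) mod 6 = 0, so a_{295} = a_1 = 17.

17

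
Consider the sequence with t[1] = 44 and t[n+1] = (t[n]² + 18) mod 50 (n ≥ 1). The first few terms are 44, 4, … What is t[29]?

t[1] = 44; t[2] = 4; t[3] = 34; t[4] = 24; t[5] = 44.
Since t[5] = t[1] = 44, the sequence is periodic with period 4.
(29 - 1) mod 4 = 0, so t[29] = t[1] = 44.

44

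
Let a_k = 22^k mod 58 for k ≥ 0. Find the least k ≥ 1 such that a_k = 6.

a_0 = 1; a_1 = 22; a_2 = 20; a_3 = 34; a_4 = 52; a_5 = 42; a_6 = 54; a_7 = 28; a_8 = 36; a_9 = 38; a_{10} = 24; a_{11} = 6; a_{12} = 16; a_{13} = 4; a_{14} = 30; a_{15} = 22.
Since a_{15} = a_1 = 22, the sequence is eventually periodic: after a pre-period of length 1 it cycles with period 14.
The value 6 first appears (with k ≥ 1) at a_{11}.

11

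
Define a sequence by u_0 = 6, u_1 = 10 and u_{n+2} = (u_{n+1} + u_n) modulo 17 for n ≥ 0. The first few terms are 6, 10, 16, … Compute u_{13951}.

Computing terms: u_0 = 6; u_1 = 10; u_2 = 16; u_3 = 9; u_4 = 8; u_5 = 0; u_6 = 8; u_7 = 8; u_8 = 16; u_9 = 7; u_{10} = 6; u_{11} = 13; u_{12} = 2; u_{13} = 15; u_{14} = 0; u_{15} = 15; u_{16} = 15; u_{17} = 13; u_{18} = 11; u_{19} = 7; u_{20} = 1; u_{21} = 8; u_{22} = 9; u_{23} = 0; u_{24} = 9; u_{25} = 9; u_{26} = 1; u_{27} = 10; u_{28} = 11; u_{29} = 4; u_{30} = 15; u_{31} = 2; u_{32} = 0; u_{33} = 2; u_{34} = 2; u_{35} = 4; u_{36} = 6; u_{37} = 10.
The sequence repeats with period 36.
So u_{13951} = u_{0 + ((13951-0) mod 36)} = u_{19} = 7.

7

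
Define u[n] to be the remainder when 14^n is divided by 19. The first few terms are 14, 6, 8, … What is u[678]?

11

Listing terms: u[1] = 14,  u[2] = 6,  u[3] = 8,  u[4] = 17,  u[5] = 10,  u[6] = 7,  u[7] = 3,  u[8] = 4,  u[9] = 18,  u[10] = 5,  u[11] = 13,  u[12] = 11,  u[13] = 2,  u[14] = 9,  u[15] = 12,  u[16] = 16,  u[17] = 15,  u[18] = 1,  u[19] = 14.
Since u[19] = u[1] = 14, the sequence is periodic with period 18.
So u[678] = u[1 + ((678-1) mod 18)] = u[12] = 11.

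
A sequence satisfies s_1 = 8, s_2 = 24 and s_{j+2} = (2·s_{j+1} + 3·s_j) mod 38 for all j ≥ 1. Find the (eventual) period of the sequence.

We have s_1 = 8; s_2 = 24; s_3 = 34; s_4 = 26; s_5 = 2; s_6 = 6; s_7 = 18; s_8 = 16; s_9 = 10; s_{10} = 30; s_{11} = 14; s_{12} = 4; s_{13} = 12; s_{14} = 36; s_{15} = 32; s_{16} = 20; s_{17} = 22; s_{18} = 28; s_{19} = 8; s_{20} = 24.
Since (s_{19}, s_{20}) = (s_1, s_2) = (8, 24) (two consecutive terms determine the rest), the sequence is periodic with period 18.

18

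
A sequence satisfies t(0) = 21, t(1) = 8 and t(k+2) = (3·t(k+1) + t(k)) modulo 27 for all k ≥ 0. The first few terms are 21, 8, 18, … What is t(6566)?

0

Computing terms: t(0) = 21; t(1) = 8; t(2) = 18; t(3) = 8; t(4) = 15; t(5) = 26; t(6) = 12; t(7) = 8; t(8) = 9; t(9) = 8; t(10) = 6; t(11) = 26; t(12) = 3; t(13) = 8; t(14) = 0; t(15) = 8; t(16) = 24; t(17) = 26; t(18) = 21; t(19) = 8.
The sequence repeats with period 18.
(6566 - 0) mod 18 = 14, so t(6566) = t(14) = 0.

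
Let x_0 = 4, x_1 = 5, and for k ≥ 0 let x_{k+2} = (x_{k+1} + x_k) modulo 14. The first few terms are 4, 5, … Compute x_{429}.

Computing terms: x_0 = 4; x_1 = 5; x_2 = 9; x_3 = 0; x_4 = 9; x_5 = 9; x_6 = 4; x_7 = 13; x_8 = 3; x_9 = 2; x_{10} = 5; x_{11} = 7; x_{12} = 12; x_{13} = 5; x_{14} = 3; x_{15} = 8; x_{16} = 11; x_{17} = 5; x_{18} = 2; x_{19} = 7; x_{20} = 9; x_{21} = 2; x_{22} = 11; x_{23} = 13; x_{24} = 10; x_{25} = 9; x_{26} = 5; x_{27} = 0; x_{28} = 5; x_{29} = 5; x_{30} = 10; x_{31} = 1; x_{32} = 11; x_{33} = 12; x_{34} = 9; x_{35} = 7; x_{36} = 2; x_{37} = 9; x_{38} = 11; x_{39} = 6; x_{40} = 3; x_{41} = 9; x_{42} = 12; x_{43} = 7; x_{44} = 5; x_{45} = 12; x_{46} = 3; x_{47} = 1; x_{48} = 4; x_{49} = 5.
Since (x_{48}, x_{49}) = (x_0, x_1) = (4, 5) (two consecutive terms determine the rest), the sequence is periodic with period 48.
So x_{429} = x_{0 + ((429-0) mod 48)} = x_{45} = 12.

12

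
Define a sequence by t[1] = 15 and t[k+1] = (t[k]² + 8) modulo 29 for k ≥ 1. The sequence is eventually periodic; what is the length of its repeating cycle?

5

t[1] = 15; t[2] = 1; t[3] = 9; t[4] = 2; t[5] = 12; t[6] = 7; t[7] = 28; t[8] = 9.
Since t[8] = t[3] = 9, the sequence is eventually periodic: after a pre-period of length 2 it cycles with period 5.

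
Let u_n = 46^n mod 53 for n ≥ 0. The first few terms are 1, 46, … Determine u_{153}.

u_0 = 1; u_1 = 46; u_2 = 49; u_3 = 28; u_4 = 16; u_5 = 47; u_6 = 42; u_7 = 24; u_8 = 44; u_9 = 10; u_{10} = 36; u_{11} = 13; u_{12} = 15; u_{13} = 1.
The sequence repeats with period 13.
(153 - 0) mod 13 = 10, so u_{153} = u_{10} = 36.

36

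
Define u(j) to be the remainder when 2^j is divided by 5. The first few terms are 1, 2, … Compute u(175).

3

Listing terms: u(0) = 1; u(1) = 2; u(2) = 4; u(3) = 3; u(4) = 1.
The sequence repeats with period 4.
(175 - 0) mod 4 = 3, so u(175) = u(3) = 3.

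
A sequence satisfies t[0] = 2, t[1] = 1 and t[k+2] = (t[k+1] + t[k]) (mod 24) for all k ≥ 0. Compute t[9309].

t[0] = 2; t[1] = 1; t[2] = 3; t[3] = 4; t[4] = 7; t[5] = 11; t[6] = 18; t[7] = 5; t[8] = 23; t[9] = 4; t[10] = 3; t[11] = 7; t[12] = 10; t[13] = 17; t[14] = 3; t[15] = 20; t[16] = 23; t[17] = 19; t[18] = 18; t[19] = 13; t[20] = 7; t[21] = 20; t[22] = 3; t[23] = 23; t[24] = 2; t[25] = 1.
The sequence repeats with period 24.
So t[9309] = t[0 + ((9309-0) mod 24)] = t[21] = 20.

20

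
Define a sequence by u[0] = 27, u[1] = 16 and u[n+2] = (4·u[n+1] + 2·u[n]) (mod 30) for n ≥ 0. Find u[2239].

4

We have u[0] = 27; u[1] = 16; u[2] = 28; u[3] = 24; u[4] = 2; u[5] = 26; u[6] = 18; u[7] = 4; u[8] = 22; u[9] = 6; u[10] = 8; u[11] = 14; u[12] = 12; u[13] = 16; u[14] = 28.
Since (u[13], u[14]) = (u[1], u[2]) = (16, 28) (two consecutive terms determine the rest), the sequence is eventually periodic: after a pre-period of length 1 it cycles with period 12.
For n ≥ 1, u[n] depends only on (n - 1) mod 12. (2239 - 1) mod 12 = 6, so u[2239] = u[7] = 4.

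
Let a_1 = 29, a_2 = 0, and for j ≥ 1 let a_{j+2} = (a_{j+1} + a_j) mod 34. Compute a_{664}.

19

Computing terms: a_1 = 29; a_2 = 0; a_3 = 29; a_4 = 29; a_5 = 24; a_6 = 19; a_7 = 9; a_8 = 28; a_9 = 3; a_{10} = 31; a_{11} = 0; a_{12} = 31; a_{13} = 31; a_{14} = 28; a_{15} = 25; a_{16} = 19; a_{17} = 10; a_{18} = 29; a_{19} = 5; a_{20} = 0; a_{21} = 5; a_{22} = 5; a_{23} = 10; a_{24} = 15; a_{25} = 25; a_{26} = 6; a_{27} = 31; a_{28} = 3; a_{29} = 0; a_{30} = 3; a_{31} = 3; a_{32} = 6; a_{33} = 9; a_{34} = 15; a_{35} = 24; a_{36} = 5; a_{37} = 29; a_{38} = 0.
Since (a_{37}, a_{38}) = (a_1, a_2) = (29, 0) (two consecutive terms determine the rest), the sequence is periodic with period 36.
(664 - 1) mod 36 = 15, so a_{664} = a_{16} = 19.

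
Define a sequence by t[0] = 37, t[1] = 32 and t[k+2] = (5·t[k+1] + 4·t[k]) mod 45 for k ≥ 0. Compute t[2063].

18

We have t[0] = 37; t[1] = 32; t[2] = 38; t[3] = 3; t[4] = 32; t[5] = 37; t[6] = 43; t[7] = 3; t[8] = 7; t[9] = 2; t[10] = 38; t[11] = 18; t[12] = 17; t[13] = 22; t[14] = 43; t[15] = 33; t[16] = 22; t[17] = 17; t[18] = 38; t[19] = 33; t[20] = 2; t[21] = 7; t[22] = 43; t[23] = 18; t[24] = 37; t[25] = 32.
Since (t[24], t[25]) = (t[0], t[1]) = (37, 32) (two consecutive terms determine the rest), the sequence is periodic with period 24.
(2063 - 0) mod 24 = 23, so t[2063] = t[23] = 18.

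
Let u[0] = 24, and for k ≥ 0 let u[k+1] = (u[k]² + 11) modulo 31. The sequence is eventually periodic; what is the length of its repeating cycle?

u[0] = 24; u[1] = 29; u[2] = 15; u[3] = 19; u[4] = 0; u[5] = 11; u[6] = 8; u[7] = 13; u[8] = 25; u[9] = 16; u[10] = 19.
Since u[10] = u[3] = 19, the sequence is eventually periodic: after a pre-period of length 3 it cycles with period 7.

7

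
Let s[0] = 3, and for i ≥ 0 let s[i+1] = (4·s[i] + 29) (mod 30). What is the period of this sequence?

s[0] = 3, s[1] = 11, s[2] = 13, s[3] = 21, s[4] = 23, s[5] = 1, s[6] = 3.
Since s[6] = s[0] = 3, the sequence is periodic with period 6.

6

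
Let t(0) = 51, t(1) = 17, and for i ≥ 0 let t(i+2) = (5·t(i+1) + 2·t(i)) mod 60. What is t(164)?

19

We have t(0) = 51,  t(1) = 17,  t(2) = 7,  t(3) = 9,  t(4) = 59,  t(5) = 13,  t(6) = 3,  t(7) = 41,  t(8) = 31,  t(9) = 57,  t(10) = 47,  t(11) = 49,  t(12) = 39,  t(13) = 53,  t(14) = 43,  t(15) = 21,  t(16) = 11,  t(17) = 37,  t(18) = 27,  t(19) = 29,  t(20) = 19,  t(21) = 33,  t(22) = 23,  t(23) = 1,  t(24) = 51,  t(25) = 17.
The sequence repeats with period 24.
(164 - 0) mod 24 = 20, so t(164) = t(20) = 19.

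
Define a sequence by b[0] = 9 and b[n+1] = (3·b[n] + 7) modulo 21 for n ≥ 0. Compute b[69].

19

b[0] = 9; b[1] = 13; b[2] = 4; b[3] = 19; b[4] = 1; b[5] = 10; b[6] = 16; b[7] = 13.
Since b[7] = b[1] = 13, the sequence is eventually periodic: after a pre-period of length 1 it cycles with period 6.
For n ≥ 1, b[n] depends only on (n - 1) mod 6. (69 - 1) mod 6 = 2, so b[69] = b[3] = 19.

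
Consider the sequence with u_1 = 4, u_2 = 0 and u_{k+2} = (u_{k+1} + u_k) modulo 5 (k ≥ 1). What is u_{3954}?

Computing terms: u_1 = 4, u_2 = 0, u_3 = 4, u_4 = 4, u_5 = 3, u_6 = 2, u_7 = 0, u_8 = 2, u_9 = 2, u_{10} = 4, u_{11} = 1, u_{12} = 0, u_{13} = 1, u_{14} = 1, u_{15} = 2, u_{16} = 3, u_{17} = 0, u_{18} = 3, u_{19} = 3, u_{20} = 1, u_{21} = 4, u_{22} = 0.
Since (u_{21}, u_{22}) = (u_1, u_2) = (4, 0) (two consecutive terms determine the rest), the sequence is periodic with period 20.
(3954 - 1) mod 20 = 13, so u_{3954} = u_{14} = 1.

1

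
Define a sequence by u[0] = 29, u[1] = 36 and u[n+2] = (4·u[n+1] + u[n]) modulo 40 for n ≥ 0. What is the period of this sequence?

u[0] = 29; u[1] = 36; u[2] = 13; u[3] = 8; u[4] = 5; u[5] = 28; u[6] = 37; u[7] = 16; u[8] = 21; u[9] = 20; u[10] = 21; u[11] = 24; u[12] = 37; u[13] = 12; u[14] = 5; u[15] = 32; u[16] = 13; u[17] = 4; u[18] = 29; u[19] = 0; u[20] = 29; u[21] = 36.
Since (u[20], u[21]) = (u[0], u[1]) = (29, 36) (two consecutive terms determine the rest), the sequence is periodic with period 20.

20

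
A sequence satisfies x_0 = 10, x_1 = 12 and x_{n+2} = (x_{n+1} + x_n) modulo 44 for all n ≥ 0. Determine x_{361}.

Listing terms: x_0 = 10,  x_1 = 12,  x_2 = 22,  x_3 = 34,  x_4 = 12,  x_5 = 2,  x_6 = 14,  x_7 = 16,  x_8 = 30,  x_9 = 2,  x_{10} = 32,  x_{11} = 34,  x_{12} = 22,  x_{13} = 12,  x_{14} = 34,  x_{15} = 2,  x_{16} = 36,  x_{17} = 38,  x_{18} = 30,  x_{19} = 24,  x_{20} = 10,  x_{21} = 34,  x_{22} = 0,  x_{23} = 34,  x_{24} = 34,  x_{25} = 24,  x_{26} = 14,  x_{27} = 38,  x_{28} = 8,  x_{29} = 2,  x_{30} = 10,  x_{31} = 12.
The sequence repeats with period 30.
(361 - 0) mod 30 = 1, so x_{361} = x_1 = 12.

12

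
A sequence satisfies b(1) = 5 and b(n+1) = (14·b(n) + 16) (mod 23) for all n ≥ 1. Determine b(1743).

22

Listing terms: b(1) = 5, b(2) = 17, b(3) = 1, b(4) = 7, b(5) = 22, b(6) = 2, b(7) = 21, b(8) = 11, b(9) = 9, b(10) = 4, b(11) = 3, b(12) = 12, b(13) = 0, b(14) = 16, b(15) = 10, b(16) = 18, b(17) = 15, b(18) = 19, b(19) = 6, b(20) = 8, b(21) = 13, b(22) = 14, b(23) = 5.
Since b(23) = b(1) = 5, the sequence is periodic with period 22.
(1743 - 1) mod 22 = 4, so b(1743) = b(5) = 22.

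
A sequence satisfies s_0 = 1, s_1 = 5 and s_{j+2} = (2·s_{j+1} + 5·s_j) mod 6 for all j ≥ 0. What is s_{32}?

3

Computing terms: s_0 = 1; s_1 = 5; s_2 = 3; s_3 = 1; s_4 = 5.
The sequence repeats with period 3.
(32 - 0) mod 3 = 2, so s_{32} = s_2 = 3.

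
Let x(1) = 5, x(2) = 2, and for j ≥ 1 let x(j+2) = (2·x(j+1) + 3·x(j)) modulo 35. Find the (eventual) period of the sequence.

x(1) = 5, x(2) = 2, x(3) = 19, x(4) = 9, x(5) = 5, x(6) = 2.
The sequence repeats with period 4.

4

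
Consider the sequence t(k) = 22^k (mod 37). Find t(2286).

36

We have t(1) = 22; t(2) = 3; t(3) = 29; t(4) = 9; t(5) = 13; t(6) = 27; t(7) = 2; t(8) = 7; t(9) = 6; t(10) = 21; t(11) = 18; t(12) = 26; t(13) = 17; t(14) = 4; t(15) = 14; t(16) = 12; t(17) = 5; t(18) = 36; t(19) = 15; t(20) = 34; t(21) = 8; t(22) = 28; t(23) = 24; t(24) = 10; t(25) = 35; t(26) = 30; t(27) = 31; t(28) = 16; t(29) = 19; t(30) = 11; t(31) = 20; t(32) = 33; t(33) = 23; t(34) = 25; t(35) = 32; t(36) = 1; t(37) = 22.
Since t(37) = t(1) = 22, the sequence is periodic with period 36.
So t(2286) = t(1 + ((2286-1) mod 36)) = t(18) = 36.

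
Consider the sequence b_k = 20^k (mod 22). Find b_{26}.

20

We have b_0 = 1, b_1 = 20, b_2 = 4, b_3 = 14, b_4 = 16, b_5 = 12, b_6 = 20.
Since b_6 = b_1 = 20, the sequence is eventually periodic: after a pre-period of length 1 it cycles with period 5.
For k ≥ 1, b_k depends only on (k - 1) mod 5. (26 - 1) mod 5 = 0, so b_{26} = b_1 = 20.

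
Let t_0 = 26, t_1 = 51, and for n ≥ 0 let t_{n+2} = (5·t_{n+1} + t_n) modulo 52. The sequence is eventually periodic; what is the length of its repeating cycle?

Listing terms: t_0 = 26,  t_1 = 51,  t_2 = 21,  t_3 = 0,  t_4 = 21,  t_5 = 1,  t_6 = 26,  t_7 = 27,  t_8 = 5,  t_9 = 0,  t_{10} = 5,  t_{11} = 25,  t_{12} = 26,  t_{13} = 51.
The sequence repeats with period 12.

12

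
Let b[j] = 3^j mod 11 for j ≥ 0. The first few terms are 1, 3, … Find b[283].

Listing terms: b[0] = 1,  b[1] = 3,  b[2] = 9,  b[3] = 5,  b[4] = 4,  b[5] = 1.
The sequence repeats with period 5.
(283 - 0) mod 5 = 3, so b[283] = b[3] = 5.

5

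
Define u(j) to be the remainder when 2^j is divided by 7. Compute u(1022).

4

u(0) = 1,  u(1) = 2,  u(2) = 4,  u(3) = 1.
The sequence repeats with period 3.
(1022 - 0) mod 3 = 2, so u(1022) = u(2) = 4.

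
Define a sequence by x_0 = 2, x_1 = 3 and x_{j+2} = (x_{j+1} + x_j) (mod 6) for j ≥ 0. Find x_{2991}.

4

Computing terms: x_0 = 2; x_1 = 3; x_2 = 5; x_3 = 2; x_4 = 1; x_5 = 3; x_6 = 4; x_7 = 1; x_8 = 5; x_9 = 0; x_{10} = 5; x_{11} = 5; x_{12} = 4; x_{13} = 3; x_{14} = 1; x_{15} = 4; x_{16} = 5; x_{17} = 3; x_{18} = 2; x_{19} = 5; x_{20} = 1; x_{21} = 0; x_{22} = 1; x_{23} = 1; x_{24} = 2; x_{25} = 3.
Since (x_{24}, x_{25}) = (x_0, x_1) = (2, 3) (two consecutive terms determine the rest), the sequence is periodic with period 24.
(2991 - 0) mod 24 = 15, so x_{2991} = x_{15} = 4.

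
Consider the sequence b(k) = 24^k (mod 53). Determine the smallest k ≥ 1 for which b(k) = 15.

Computing terms: b(0) = 1,  b(1) = 24,  b(2) = 46,  b(3) = 44,  b(4) = 49,  b(5) = 10,  b(6) = 28,  b(7) = 36,  b(8) = 16,  b(9) = 13,  b(10) = 47,  b(11) = 15,  b(12) = 42,  b(13) = 1.
The sequence repeats with period 13.
The value 15 first appears (with k ≥ 1) at b(11).

11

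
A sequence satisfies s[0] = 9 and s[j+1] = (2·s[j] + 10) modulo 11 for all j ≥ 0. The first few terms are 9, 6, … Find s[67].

2

Computing terms: s[0] = 9,  s[1] = 6,  s[2] = 0,  s[3] = 10,  s[4] = 8,  s[5] = 4,  s[6] = 7,  s[7] = 2,  s[8] = 3,  s[9] = 5,  s[10] = 9.
Since s[10] = s[0] = 9, the sequence is periodic with period 10.
(67 - 0) mod 10 = 7, so s[67] = s[7] = 2.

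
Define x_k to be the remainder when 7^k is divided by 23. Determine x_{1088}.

x_1 = 7; x_2 = 3; x_3 = 21; x_4 = 9; x_5 = 17; x_6 = 4; x_7 = 5; x_8 = 12; x_9 = 15; x_{10} = 13; x_{11} = 22; x_{12} = 16; x_{13} = 20; x_{14} = 2; x_{15} = 14; x_{16} = 6; x_{17} = 19; x_{18} = 18; x_{19} = 11; x_{20} = 8; x_{21} = 10; x_{22} = 1; x_{23} = 7.
Since x_{23} = x_1 = 7, the sequence is periodic with period 22.
(1088 - 1) mod 22 = 9, so x_{1088} = x_{10} = 13.

13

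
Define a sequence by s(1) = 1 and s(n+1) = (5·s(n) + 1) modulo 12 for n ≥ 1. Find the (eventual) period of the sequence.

4

We have s(1) = 1; s(2) = 6; s(3) = 7; s(4) = 0; s(5) = 1.
The sequence repeats with period 4.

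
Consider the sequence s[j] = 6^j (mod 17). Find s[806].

Listing terms: s[0] = 1,  s[1] = 6,  s[2] = 2,  s[3] = 12,  s[4] = 4,  s[5] = 7,  s[6] = 8,  s[7] = 14,  s[8] = 16,  s[9] = 11,  s[10] = 15,  s[11] = 5,  s[12] = 13,  s[13] = 10,  s[14] = 9,  s[15] = 3,  s[16] = 1.
The sequence repeats with period 16.
So s[806] = s[0 + ((806-0) mod 16)] = s[6] = 8.

8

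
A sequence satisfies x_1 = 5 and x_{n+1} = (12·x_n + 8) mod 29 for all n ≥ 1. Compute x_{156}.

7

x_1 = 5, x_2 = 10, x_3 = 12, x_4 = 7, x_5 = 5.
The sequence repeats with period 4.
(156 - 1) mod 4 = 3, so x_{156} = x_4 = 7.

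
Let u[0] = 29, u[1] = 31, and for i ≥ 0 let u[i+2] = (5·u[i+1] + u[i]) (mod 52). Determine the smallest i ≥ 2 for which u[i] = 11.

u[0] = 29, u[1] = 31, u[2] = 28, u[3] = 15, u[4] = 51, u[5] = 10, u[6] = 49, u[7] = 47, u[8] = 24, u[9] = 11, u[10] = 27, u[11] = 42, u[12] = 29, u[13] = 31.
Since (u[12], u[13]) = (u[0], u[1]) = (29, 31) (two consecutive terms determine the rest), the sequence is periodic with period 12.
The value 11 first appears (with i ≥ 2) at u[9].

9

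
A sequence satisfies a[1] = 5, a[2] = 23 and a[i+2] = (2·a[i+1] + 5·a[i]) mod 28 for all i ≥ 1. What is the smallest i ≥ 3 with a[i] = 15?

a[1] = 5; a[2] = 23; a[3] = 15; a[4] = 5; a[5] = 1; a[6] = 27; a[7] = 3; a[8] = 1; a[9] = 17; a[10] = 11; a[11] = 23; a[12] = 17; a[13] = 9; a[14] = 19; a[15] = 27; a[16] = 9; a[17] = 13; a[18] = 15; a[19] = 11; a[20] = 13; a[21] = 25; a[22] = 3; a[23] = 19; a[24] = 25; a[25] = 5; a[26] = 23.
Since (a[25], a[26]) = (a[1], a[2]) = (5, 23) (two consecutive terms determine the rest), the sequence is periodic with period 24.
The value 15 first appears (with i ≥ 3) at a[3].

3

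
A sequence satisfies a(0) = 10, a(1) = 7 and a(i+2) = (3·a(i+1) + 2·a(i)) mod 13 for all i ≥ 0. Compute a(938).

2

Computing terms: a(0) = 10,  a(1) = 7,  a(2) = 2,  a(3) = 7,  a(4) = 12,  a(5) = 11,  a(6) = 5,  a(7) = 11,  a(8) = 4,  a(9) = 8,  a(10) = 6,  a(11) = 8,  a(12) = 10,  a(13) = 7.
The sequence repeats with period 12.
(938 - 0) mod 12 = 2, so a(938) = a(2) = 2.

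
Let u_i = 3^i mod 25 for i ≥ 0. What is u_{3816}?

Listing terms: u_0 = 1; u_1 = 3; u_2 = 9; u_3 = 2; u_4 = 6; u_5 = 18; u_6 = 4; u_7 = 12; u_8 = 11; u_9 = 8; u_{10} = 24; u_{11} = 22; u_{12} = 16; u_{13} = 23; u_{14} = 19; u_{15} = 7; u_{16} = 21; u_{17} = 13; u_{18} = 14; u_{19} = 17; u_{20} = 1.
The sequence repeats with period 20.
So u_{3816} = u_{0 + ((3816-0) mod 20)} = u_{16} = 21.

21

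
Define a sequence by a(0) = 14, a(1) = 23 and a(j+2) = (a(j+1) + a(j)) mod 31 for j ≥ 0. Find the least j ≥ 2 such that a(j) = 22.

a(0) = 14; a(1) = 23; a(2) = 6; a(3) = 29; a(4) = 4; a(5) = 2; a(6) = 6; a(7) = 8; a(8) = 14; a(9) = 22; a(10) = 5; a(11) = 27; a(12) = 1; a(13) = 28; a(14) = 29; a(15) = 26; a(16) = 24; a(17) = 19; a(18) = 12; a(19) = 0; a(20) = 12; a(21) = 12; a(22) = 24; a(23) = 5; a(24) = 29; a(25) = 3; a(26) = 1; a(27) = 4; a(28) = 5; a(29) = 9; a(30) = 14; a(31) = 23.
Since (a(30), a(31)) = (a(0), a(1)) = (14, 23) (two consecutive terms determine the rest), the sequence is periodic with period 30.
The value 22 first appears (with j ≥ 2) at a(9).

9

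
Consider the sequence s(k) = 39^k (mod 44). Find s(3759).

35

Computing terms: s(1) = 39,  s(2) = 25,  s(3) = 7,  s(4) = 9,  s(5) = 43,  s(6) = 5,  s(7) = 19,  s(8) = 37,  s(9) = 35,  s(10) = 1,  s(11) = 39.
The sequence repeats with period 10.
(3759 - 1) mod 10 = 8, so s(3759) = s(9) = 35.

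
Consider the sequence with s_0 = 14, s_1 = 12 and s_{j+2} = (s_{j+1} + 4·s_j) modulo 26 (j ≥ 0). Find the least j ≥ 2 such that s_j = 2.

10

Listing terms: s_0 = 14,  s_1 = 12,  s_2 = 16,  s_3 = 12,  s_4 = 24,  s_5 = 20,  s_6 = 12,  s_7 = 14,  s_8 = 10,  s_9 = 14,  s_{10} = 2,  s_{11} = 6,  s_{12} = 14,  s_{13} = 12.
The sequence repeats with period 12.
The value 2 first appears (with j ≥ 2) at s_{10}.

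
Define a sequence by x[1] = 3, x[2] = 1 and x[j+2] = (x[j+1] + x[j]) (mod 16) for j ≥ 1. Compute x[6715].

Computing terms: x[1] = 3, x[2] = 1, x[3] = 4, x[4] = 5, x[5] = 9, x[6] = 14, x[7] = 7, x[8] = 5, x[9] = 12, x[10] = 1, x[11] = 13, x[12] = 14, x[13] = 11, x[14] = 9, x[15] = 4, x[16] = 13, x[17] = 1, x[18] = 14, x[19] = 15, x[20] = 13, x[21] = 12, x[22] = 9, x[23] = 5, x[24] = 14, x[25] = 3, x[26] = 1.
Since (x[25], x[26]) = (x[1], x[2]) = (3, 1) (two consecutive terms determine the rest), the sequence is periodic with period 24.
So x[6715] = x[1 + ((6715-1) mod 24)] = x[19] = 15.

15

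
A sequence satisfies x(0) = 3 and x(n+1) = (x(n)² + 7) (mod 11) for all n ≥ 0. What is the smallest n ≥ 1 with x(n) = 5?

1

x(0) = 3; x(1) = 5; x(2) = 10; x(3) = 8; x(4) = 5.
Since x(4) = x(1) = 5, the sequence is eventually periodic: after a pre-period of length 1 it cycles with period 3.
The value 5 first appears (with n ≥ 1) at x(1).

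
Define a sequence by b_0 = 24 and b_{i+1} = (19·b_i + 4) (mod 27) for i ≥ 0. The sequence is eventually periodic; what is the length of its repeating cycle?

We have b_0 = 24,  b_1 = 1,  b_2 = 23,  b_3 = 9,  b_4 = 13,  b_5 = 8,  b_6 = 21,  b_7 = 25,  b_8 = 20,  b_9 = 6,  b_{10} = 10,  b_{11} = 5,  b_{12} = 18,  b_{13} = 22,  b_{14} = 17,  b_{15} = 3,  b_{16} = 7,  b_{17} = 2,  b_{18} = 15,  b_{19} = 19,  b_{20} = 14,  b_{21} = 0,  b_{22} = 4,  b_{23} = 26,  b_{24} = 12,  b_{25} = 16,  b_{26} = 11,  b_{27} = 24.
The sequence repeats with period 27.

27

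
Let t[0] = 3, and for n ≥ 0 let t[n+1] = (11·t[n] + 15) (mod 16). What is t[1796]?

t[0] = 3,  t[1] = 0,  t[2] = 15,  t[3] = 4,  t[4] = 11,  t[5] = 8,  t[6] = 7,  t[7] = 12,  t[8] = 3.
Since t[8] = t[0] = 3, the sequence is periodic with period 8.
(1796 - 0) mod 8 = 4, so t[1796] = t[4] = 11.

11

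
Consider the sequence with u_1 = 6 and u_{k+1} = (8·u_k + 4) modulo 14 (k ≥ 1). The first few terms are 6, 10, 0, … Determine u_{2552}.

4

Listing terms: u_1 = 6, u_2 = 10, u_3 = 0, u_4 = 4, u_5 = 8, u_6 = 12, u_7 = 2, u_8 = 6.
The sequence repeats with period 7.
(2552 - 1) mod 7 = 3, so u_{2552} = u_4 = 4.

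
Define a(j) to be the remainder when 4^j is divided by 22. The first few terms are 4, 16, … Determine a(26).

a(1) = 4, a(2) = 16, a(3) = 20, a(4) = 14, a(5) = 12, a(6) = 4.
Since a(6) = a(1) = 4, the sequence is periodic with period 5.
So a(26) = a(1 + ((26-1) mod 5)) = a(1) = 4.

4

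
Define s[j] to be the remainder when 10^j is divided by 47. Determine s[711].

Listing terms: s[1] = 10, s[2] = 6, s[3] = 13, s[4] = 36, s[5] = 31, s[6] = 28, s[7] = 45, s[8] = 27, s[9] = 35, s[10] = 21, s[11] = 22, s[12] = 32, s[13] = 38, s[14] = 4, s[15] = 40, s[16] = 24, s[17] = 5, s[18] = 3, s[19] = 30, s[20] = 18, s[21] = 39, s[22] = 14, s[23] = 46, s[24] = 37, s[25] = 41, s[26] = 34, s[27] = 11, s[28] = 16, s[29] = 19, s[30] = 2, s[31] = 20, s[32] = 12, s[33] = 26, s[34] = 25, s[35] = 15, s[36] = 9, s[37] = 43, s[38] = 7, s[39] = 23, s[40] = 42, s[41] = 44, s[42] = 17, s[43] = 29, s[44] = 8, s[45] = 33, s[46] = 1, s[47] = 10.
Since s[47] = s[1] = 10, the sequence is periodic with period 46.
So s[711] = s[1 + ((711-1) mod 46)] = s[21] = 39.

39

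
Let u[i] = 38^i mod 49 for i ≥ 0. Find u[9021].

20

Listing terms: u[0] = 1,  u[1] = 38,  u[2] = 23,  u[3] = 41,  u[4] = 39,  u[5] = 12,  u[6] = 15,  u[7] = 31,  u[8] = 2,  u[9] = 27,  u[10] = 46,  u[11] = 33,  u[12] = 29,  u[13] = 24,  u[14] = 30,  u[15] = 13,  u[16] = 4,  u[17] = 5,  u[18] = 43,  u[19] = 17,  u[20] = 9,  u[21] = 48,  u[22] = 11,  u[23] = 26,  u[24] = 8,  u[25] = 10,  u[26] = 37,  u[27] = 34,  u[28] = 18,  u[29] = 47,  u[30] = 22,  u[31] = 3,  u[32] = 16,  u[33] = 20,  u[34] = 25,  u[35] = 19,  u[36] = 36,  u[37] = 45,  u[38] = 44,  u[39] = 6,  u[40] = 32,  u[41] = 40,  u[42] = 1.
Since u[42] = u[0] = 1, the sequence is periodic with period 42.
So u[9021] = u[0 + ((9021-0) mod 42)] = u[33] = 20.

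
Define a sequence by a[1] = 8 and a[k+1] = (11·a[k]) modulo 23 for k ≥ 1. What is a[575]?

2

Listing terms: a[1] = 8, a[2] = 19, a[3] = 2, a[4] = 22, a[5] = 12, a[6] = 17, a[7] = 3, a[8] = 10, a[9] = 18, a[10] = 14, a[11] = 16, a[12] = 15, a[13] = 4, a[14] = 21, a[15] = 1, a[16] = 11, a[17] = 6, a[18] = 20, a[19] = 13, a[20] = 5, a[21] = 9, a[22] = 7, a[23] = 8.
The sequence repeats with period 22.
So a[575] = a[1 + ((575-1) mod 22)] = a[3] = 2.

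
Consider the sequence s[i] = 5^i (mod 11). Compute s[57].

3

Listing terms: s[0] = 1, s[1] = 5, s[2] = 3, s[3] = 4, s[4] = 9, s[5] = 1.
Since s[5] = s[0] = 1, the sequence is periodic with period 5.
(57 - 0) mod 5 = 2, so s[57] = s[2] = 3.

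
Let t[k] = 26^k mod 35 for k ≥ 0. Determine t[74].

11

We have t[0] = 1,  t[1] = 26,  t[2] = 11,  t[3] = 6,  t[4] = 16,  t[5] = 31,  t[6] = 1.
The sequence repeats with period 6.
(74 - 0) mod 6 = 2, so t[74] = t[2] = 11.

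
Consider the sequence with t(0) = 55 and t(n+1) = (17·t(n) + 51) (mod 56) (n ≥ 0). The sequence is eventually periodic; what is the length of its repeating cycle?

t(0) = 55; t(1) = 34; t(2) = 13; t(3) = 48; t(4) = 27; t(5) = 6; t(6) = 41; t(7) = 20; t(8) = 55.
The sequence repeats with period 8.

8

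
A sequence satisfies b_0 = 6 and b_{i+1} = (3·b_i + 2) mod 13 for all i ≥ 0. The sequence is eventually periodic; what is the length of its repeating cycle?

Listing terms: b_0 = 6, b_1 = 7, b_2 = 10, b_3 = 6.
The sequence repeats with period 3.

3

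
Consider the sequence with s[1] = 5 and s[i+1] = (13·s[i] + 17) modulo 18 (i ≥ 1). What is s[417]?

Computing terms: s[1] = 5,  s[2] = 10,  s[3] = 3,  s[4] = 2,  s[5] = 7,  s[6] = 0,  s[7] = 17,  s[8] = 4,  s[9] = 15,  s[10] = 14,  s[11] = 1,  s[12] = 12,  s[13] = 11,  s[14] = 16,  s[15] = 9,  s[16] = 8,  s[17] = 13,  s[18] = 6,  s[19] = 5.
Since s[19] = s[1] = 5, the sequence is periodic with period 18.
So s[417] = s[1 + ((417-1) mod 18)] = s[3] = 3.

3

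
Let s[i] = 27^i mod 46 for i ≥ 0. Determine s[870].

27

We have s[0] = 1,  s[1] = 27,  s[2] = 39,  s[3] = 41,  s[4] = 3,  s[5] = 35,  s[6] = 25,  s[7] = 31,  s[8] = 9,  s[9] = 13,  s[10] = 29,  s[11] = 1.
The sequence repeats with period 11.
So s[870] = s[0 + ((870-0) mod 11)] = s[1] = 27.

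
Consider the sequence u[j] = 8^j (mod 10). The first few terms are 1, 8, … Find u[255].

Computing terms: u[0] = 1; u[1] = 8; u[2] = 4; u[3] = 2; u[4] = 6; u[5] = 8.
Since u[5] = u[1] = 8, the sequence is eventually periodic: after a pre-period of length 1 it cycles with period 4.
For j ≥ 1, u[j] depends only on (j - 1) mod 4. (255 - 1) mod 4 = 2, so u[255] = u[3] = 2.

2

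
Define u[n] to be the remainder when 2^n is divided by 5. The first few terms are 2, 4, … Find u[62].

We have u[1] = 2, u[2] = 4, u[3] = 3, u[4] = 1, u[5] = 2.
Since u[5] = u[1] = 2, the sequence is periodic with period 4.
(62 - 1) mod 4 = 1, so u[62] = u[2] = 4.

4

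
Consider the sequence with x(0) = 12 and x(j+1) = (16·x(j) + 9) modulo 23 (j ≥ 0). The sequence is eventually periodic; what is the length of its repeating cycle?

We have x(0) = 12,  x(1) = 17,  x(2) = 5,  x(3) = 20,  x(4) = 7,  x(5) = 6,  x(6) = 13,  x(7) = 10,  x(8) = 8,  x(9) = 22,  x(10) = 16,  x(11) = 12.
The sequence repeats with period 11.

11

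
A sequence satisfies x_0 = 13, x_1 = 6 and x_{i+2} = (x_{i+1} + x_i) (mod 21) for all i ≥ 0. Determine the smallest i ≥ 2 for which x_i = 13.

We have x_0 = 13,  x_1 = 6,  x_2 = 19,  x_3 = 4,  x_4 = 2,  x_5 = 6,  x_6 = 8,  x_7 = 14,  x_8 = 1,  x_9 = 15,  x_{10} = 16,  x_{11} = 10,  x_{12} = 5,  x_{13} = 15,  x_{14} = 20,  x_{15} = 14,  x_{16} = 13,  x_{17} = 6.
The sequence repeats with period 16.
The value 13 next appears (with i ≥ 2) at x_{16}.

16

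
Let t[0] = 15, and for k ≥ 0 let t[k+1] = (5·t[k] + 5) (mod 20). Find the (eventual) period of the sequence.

We have t[0] = 15, t[1] = 0, t[2] = 5, t[3] = 10, t[4] = 15.
Since t[4] = t[0] = 15, the sequence is periodic with period 4.

4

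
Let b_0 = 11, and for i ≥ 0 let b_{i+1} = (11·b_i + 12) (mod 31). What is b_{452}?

18

b_0 = 11, b_1 = 9, b_2 = 18, b_3 = 24, b_4 = 28, b_5 = 10, b_6 = 29, b_7 = 21, b_8 = 26, b_9 = 19, b_{10} = 4, b_{11} = 25, b_{12} = 8, b_{13} = 7, b_{14} = 27, b_{15} = 30, b_{16} = 1, b_{17} = 23, b_{18} = 17, b_{19} = 13, b_{20} = 0, b_{21} = 12, b_{22} = 20, b_{23} = 15, b_{24} = 22, b_{25} = 6, b_{26} = 16, b_{27} = 2, b_{28} = 3, b_{29} = 14, b_{30} = 11.
Since b_{30} = b_0 = 11, the sequence is periodic with period 30.
So b_{452} = b_{0 + ((452-0) mod 30)} = b_2 = 18.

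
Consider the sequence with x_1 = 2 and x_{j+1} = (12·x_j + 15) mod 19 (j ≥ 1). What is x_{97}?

We have x_1 = 2; x_2 = 1; x_3 = 8; x_4 = 16; x_5 = 17; x_6 = 10; x_7 = 2.
Since x_7 = x_1 = 2, the sequence is periodic with period 6.
So x_{97} = x_{1 + ((97-1) mod 6)} = x_1 = 2.

2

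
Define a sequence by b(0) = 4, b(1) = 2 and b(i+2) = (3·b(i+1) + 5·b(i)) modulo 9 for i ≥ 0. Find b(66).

b(0) = 4; b(1) = 2; b(2) = 8; b(3) = 7; b(4) = 7; b(5) = 2; b(6) = 5; b(7) = 7; b(8) = 1; b(9) = 2; b(10) = 2; b(11) = 7; b(12) = 4; b(13) = 2.
The sequence repeats with period 12.
(66 - 0) mod 12 = 6, so b(66) = b(6) = 5.

5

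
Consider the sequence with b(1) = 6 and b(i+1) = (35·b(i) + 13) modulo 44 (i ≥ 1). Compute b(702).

Computing terms: b(1) = 6; b(2) = 3; b(3) = 30; b(4) = 7; b(5) = 38; b(6) = 23; b(7) = 26; b(8) = 43; b(9) = 22; b(10) = 35; b(11) = 6.
Since b(11) = b(1) = 6, the sequence is periodic with period 10.
So b(702) = b(1 + ((702-1) mod 10)) = b(2) = 3.

3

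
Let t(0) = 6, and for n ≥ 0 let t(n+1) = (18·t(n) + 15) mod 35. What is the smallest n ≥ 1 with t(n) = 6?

12

We have t(0) = 6, t(1) = 18, t(2) = 24, t(3) = 27, t(4) = 11, t(5) = 3, t(6) = 34, t(7) = 32, t(8) = 31, t(9) = 13, t(10) = 4, t(11) = 17, t(12) = 6.
The sequence repeats with period 12.
The value 6 next appears (with n ≥ 1) at t(12).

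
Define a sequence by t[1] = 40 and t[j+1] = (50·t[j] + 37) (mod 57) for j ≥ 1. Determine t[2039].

Computing terms: t[1] = 40; t[2] = 42; t[3] = 28; t[4] = 12; t[5] = 10; t[6] = 24; t[7] = 40.
Since t[7] = t[1] = 40, the sequence is periodic with period 6.
(2039 - 1) mod 6 = 4, so t[2039] = t[5] = 10.

10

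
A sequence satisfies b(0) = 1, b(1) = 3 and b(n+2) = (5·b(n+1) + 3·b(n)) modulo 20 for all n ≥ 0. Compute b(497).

Listing terms: b(0) = 1,  b(1) = 3,  b(2) = 18,  b(3) = 19,  b(4) = 9,  b(5) = 2,  b(6) = 17,  b(7) = 11,  b(8) = 6,  b(9) = 3,  b(10) = 13,  b(11) = 14,  b(12) = 9,  b(13) = 7,  b(14) = 2,  b(15) = 11,  b(16) = 1,  b(17) = 18,  b(18) = 13,  b(19) = 19,  b(20) = 14,  b(21) = 7,  b(22) = 17,  b(23) = 6,  b(24) = 1,  b(25) = 3.
Since (b(24), b(25)) = (b(0), b(1)) = (1, 3) (two consecutive terms determine the rest), the sequence is periodic with period 24.
(497 - 0) mod 24 = 17, so b(497) = b(17) = 18.

18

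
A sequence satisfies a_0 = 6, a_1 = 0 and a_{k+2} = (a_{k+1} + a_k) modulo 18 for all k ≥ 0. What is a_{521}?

a_0 = 6,  a_1 = 0,  a_2 = 6,  a_3 = 6,  a_4 = 12,  a_5 = 0,  a_6 = 12,  a_7 = 12,  a_8 = 6,  a_9 = 0.
The sequence repeats with period 8.
(521 - 0) mod 8 = 1, so a_{521} = a_1 = 0.

0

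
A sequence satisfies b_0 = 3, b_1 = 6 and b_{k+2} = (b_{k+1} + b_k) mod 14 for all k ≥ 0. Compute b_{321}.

b_0 = 3, b_1 = 6, b_2 = 9, b_3 = 1, b_4 = 10, b_5 = 11, b_6 = 7, b_7 = 4, b_8 = 11, b_9 = 1, b_{10} = 12, b_{11} = 13, b_{12} = 11, b_{13} = 10, b_{14} = 7, b_{15} = 3, b_{16} = 10, b_{17} = 13, b_{18} = 9, b_{19} = 8, b_{20} = 3, b_{21} = 11, b_{22} = 0, b_{23} = 11, b_{24} = 11, b_{25} = 8, b_{26} = 5, b_{27} = 13, b_{28} = 4, b_{29} = 3, b_{30} = 7, b_{31} = 10, b_{32} = 3, b_{33} = 13, b_{34} = 2, b_{35} = 1, b_{36} = 3, b_{37} = 4, b_{38} = 7, b_{39} = 11, b_{40} = 4, b_{41} = 1, b_{42} = 5, b_{43} = 6, b_{44} = 11, b_{45} = 3, b_{46} = 0, b_{47} = 3, b_{48} = 3, b_{49} = 6.
The sequence repeats with period 48.
(321 - 0) mod 48 = 33, so b_{321} = b_{33} = 13.

13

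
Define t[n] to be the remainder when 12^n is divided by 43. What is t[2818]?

t[0] = 1, t[1] = 12, t[2] = 15, t[3] = 8, t[4] = 10, t[5] = 34, t[6] = 21, t[7] = 37, t[8] = 14, t[9] = 39, t[10] = 38, t[11] = 26, t[12] = 11, t[13] = 3, t[14] = 36, t[15] = 2, t[16] = 24, t[17] = 30, t[18] = 16, t[19] = 20, t[20] = 25, t[21] = 42, t[22] = 31, t[23] = 28, t[24] = 35, t[25] = 33, t[26] = 9, t[27] = 22, t[28] = 6, t[29] = 29, t[30] = 4, t[31] = 5, t[32] = 17, t[33] = 32, t[34] = 40, t[35] = 7, t[36] = 41, t[37] = 19, t[38] = 13, t[39] = 27, t[40] = 23, t[41] = 18, t[42] = 1.
The sequence repeats with period 42.
So t[2818] = t[0 + ((2818-0) mod 42)] = t[4] = 10.

10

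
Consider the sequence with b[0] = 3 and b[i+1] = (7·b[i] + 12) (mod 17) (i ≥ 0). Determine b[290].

5

Computing terms: b[0] = 3; b[1] = 16; b[2] = 5; b[3] = 13; b[4] = 1; b[5] = 2; b[6] = 9; b[7] = 7; b[8] = 10; b[9] = 14; b[10] = 8; b[11] = 0; b[12] = 12; b[13] = 11; b[14] = 4; b[15] = 6; b[16] = 3.
Since b[16] = b[0] = 3, the sequence is periodic with period 16.
So b[290] = b[0 + ((290-0) mod 16)] = b[2] = 5.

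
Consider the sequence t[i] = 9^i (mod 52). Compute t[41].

29

We have t[1] = 9,  t[2] = 29,  t[3] = 1,  t[4] = 9.
The sequence repeats with period 3.
(41 - 1) mod 3 = 1, so t[41] = t[2] = 29.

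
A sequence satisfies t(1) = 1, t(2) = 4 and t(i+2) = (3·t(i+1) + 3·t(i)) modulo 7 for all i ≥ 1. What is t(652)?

t(1) = 1,  t(2) = 4,  t(3) = 1,  t(4) = 1,  t(5) = 6,  t(6) = 0,  t(7) = 4,  t(8) = 5,  t(9) = 6,  t(10) = 5,  t(11) = 5,  t(12) = 2,  t(13) = 0,  t(14) = 6,  t(15) = 4,  t(16) = 2,  t(17) = 4,  t(18) = 4,  t(19) = 3,  t(20) = 0,  t(21) = 2,  t(22) = 6,  t(23) = 3,  t(24) = 6,  t(25) = 6,  t(26) = 1,  t(27) = 0,  t(28) = 3,  t(29) = 2,  t(30) = 1,  t(31) = 2,  t(32) = 2,  t(33) = 5,  t(34) = 0,  t(35) = 1,  t(36) = 3,  t(37) = 5,  t(38) = 3,  t(39) = 3,  t(40) = 4,  t(41) = 0,  t(42) = 5,  t(43) = 1,  t(44) = 4.
Since (t(43), t(44)) = (t(1), t(2)) = (1, 4) (two consecutive terms determine the rest), the sequence is periodic with period 42.
(652 - 1) mod 42 = 21, so t(652) = t(22) = 6.

6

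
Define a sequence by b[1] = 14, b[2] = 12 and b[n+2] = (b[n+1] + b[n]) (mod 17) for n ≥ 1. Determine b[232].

1

b[1] = 14, b[2] = 12, b[3] = 9, b[4] = 4, b[5] = 13, b[6] = 0, b[7] = 13, b[8] = 13, b[9] = 9, b[10] = 5, b[11] = 14, b[12] = 2, b[13] = 16, b[14] = 1, b[15] = 0, b[16] = 1, b[17] = 1, b[18] = 2, b[19] = 3, b[20] = 5, b[21] = 8, b[22] = 13, b[23] = 4, b[24] = 0, b[25] = 4, b[26] = 4, b[27] = 8, b[28] = 12, b[29] = 3, b[30] = 15, b[31] = 1, b[32] = 16, b[33] = 0, b[34] = 16, b[35] = 16, b[36] = 15, b[37] = 14, b[38] = 12.
Since (b[37], b[38]) = (b[1], b[2]) = (14, 12) (two consecutive terms determine the rest), the sequence is periodic with period 36.
So b[232] = b[1 + ((232-1) mod 36)] = b[16] = 1.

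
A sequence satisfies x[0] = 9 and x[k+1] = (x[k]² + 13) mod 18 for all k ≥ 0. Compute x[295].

Listing terms: x[0] = 9; x[1] = 4; x[2] = 11; x[3] = 8; x[4] = 5; x[5] = 2; x[6] = 17; x[7] = 14; x[8] = 11.
Since x[8] = x[2] = 11, the sequence is eventually periodic: after a pre-period of length 2 it cycles with period 6.
For k ≥ 2, x[k] depends only on (k - 2) mod 6. (295 - 2) mod 6 = 5, so x[295] = x[7] = 14.

14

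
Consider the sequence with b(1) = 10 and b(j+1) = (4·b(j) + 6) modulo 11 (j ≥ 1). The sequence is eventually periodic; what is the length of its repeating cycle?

Computing terms: b(1) = 10, b(2) = 2, b(3) = 3, b(4) = 7, b(5) = 1, b(6) = 10.
Since b(6) = b(1) = 10, the sequence is periodic with period 5.

5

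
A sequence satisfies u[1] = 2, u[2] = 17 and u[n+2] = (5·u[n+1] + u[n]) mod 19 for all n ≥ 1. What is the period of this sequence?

u[1] = 2, u[2] = 17, u[3] = 11, u[4] = 15, u[5] = 10, u[6] = 8, u[7] = 12, u[8] = 11, u[9] = 10, u[10] = 4, u[11] = 11, u[12] = 2, u[13] = 2, u[14] = 12, u[15] = 5, u[16] = 18, u[17] = 0, u[18] = 18, u[19] = 14, u[20] = 12, u[21] = 17, u[22] = 2, u[23] = 8, u[24] = 4, u[25] = 9, u[26] = 11, u[27] = 7, u[28] = 8, u[29] = 9, u[30] = 15, u[31] = 8, u[32] = 17, u[33] = 17, u[34] = 7, u[35] = 14, u[36] = 1, u[37] = 0, u[38] = 1, u[39] = 5, u[40] = 7, u[41] = 2, u[42] = 17.
Since (u[41], u[42]) = (u[1], u[2]) = (2, 17) (two consecutive terms determine the rest), the sequence is periodic with period 40.

40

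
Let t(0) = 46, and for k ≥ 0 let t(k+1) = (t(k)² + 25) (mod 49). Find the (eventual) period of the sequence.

We have t(0) = 46; t(1) = 34; t(2) = 5; t(3) = 1; t(4) = 26; t(5) = 15; t(6) = 5.
Since t(6) = t(2) = 5, the sequence is eventually periodic: after a pre-period of length 2 it cycles with period 4.

4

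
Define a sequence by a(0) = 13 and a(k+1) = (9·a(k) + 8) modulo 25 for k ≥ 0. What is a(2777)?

Listing terms: a(0) = 13, a(1) = 0, a(2) = 8, a(3) = 5, a(4) = 3, a(5) = 10, a(6) = 23, a(7) = 15, a(8) = 18, a(9) = 20, a(10) = 13.
Since a(10) = a(0) = 13, the sequence is periodic with period 10.
So a(2777) = a(0 + ((2777-0) mod 10)) = a(7) = 15.

15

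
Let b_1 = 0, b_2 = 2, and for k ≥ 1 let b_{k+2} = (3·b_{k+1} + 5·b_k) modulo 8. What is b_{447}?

6

Computing terms: b_1 = 0, b_2 = 2, b_3 = 6, b_4 = 4, b_5 = 2, b_6 = 2, b_7 = 0, b_8 = 2.
The sequence repeats with period 6.
(447 - 1) mod 6 = 2, so b_{447} = b_3 = 6.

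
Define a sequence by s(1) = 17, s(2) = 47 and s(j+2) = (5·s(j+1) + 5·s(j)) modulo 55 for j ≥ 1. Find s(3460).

s(1) = 17,  s(2) = 47,  s(3) = 45,  s(4) = 20,  s(5) = 50,  s(6) = 20,  s(7) = 20,  s(8) = 35,  s(9) = 0,  s(10) = 10,  s(11) = 50,  s(12) = 25,  s(13) = 45,  s(14) = 20.
Since (s(13), s(14)) = (s(3), s(4)) = (45, 20) (two consecutive terms determine the rest), the sequence is eventually periodic: after a pre-period of length 2 it cycles with period 10.
For j ≥ 3, s(j) depends only on (j - 3) mod 10. (3460 - 3) mod 10 = 7, so s(3460) = s(10) = 10.

10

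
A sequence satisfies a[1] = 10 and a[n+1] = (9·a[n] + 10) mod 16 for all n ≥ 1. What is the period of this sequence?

8

Listing terms: a[1] = 10; a[2] = 4; a[3] = 14; a[4] = 8; a[5] = 2; a[6] = 12; a[7] = 6; a[8] = 0; a[9] = 10.
The sequence repeats with period 8.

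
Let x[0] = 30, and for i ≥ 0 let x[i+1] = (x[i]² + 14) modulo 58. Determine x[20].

Computing terms: x[0] = 30,  x[1] = 44,  x[2] = 36,  x[3] = 34,  x[4] = 10,  x[5] = 56,  x[6] = 18,  x[7] = 48,  x[8] = 56.
Since x[8] = x[5] = 56, the sequence is eventually periodic: after a pre-period of length 5 it cycles with period 3.
For i ≥ 5, x[i] depends only on (i - 5) mod 3. (20 - 5) mod 3 = 0, so x[20] = x[5] = 56.

56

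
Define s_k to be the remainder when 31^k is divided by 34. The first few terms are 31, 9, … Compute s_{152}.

33

Listing terms: s_1 = 31; s_2 = 9; s_3 = 7; s_4 = 13; s_5 = 29; s_6 = 15; s_7 = 23; s_8 = 33; s_9 = 3; s_{10} = 25; s_{11} = 27; s_{12} = 21; s_{13} = 5; s_{14} = 19; s_{15} = 11; s_{16} = 1; s_{17} = 31.
The sequence repeats with period 16.
So s_{152} = s_{1 + ((152-1) mod 16)} = s_8 = 33.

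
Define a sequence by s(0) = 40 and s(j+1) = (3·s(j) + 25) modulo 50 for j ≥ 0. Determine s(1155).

5

Computing terms: s(0) = 40, s(1) = 45, s(2) = 10, s(3) = 5, s(4) = 40.
The sequence repeats with period 4.
(1155 - 0) mod 4 = 3, so s(1155) = s(3) = 5.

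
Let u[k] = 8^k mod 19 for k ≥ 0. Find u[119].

12

u[0] = 1; u[1] = 8; u[2] = 7; u[3] = 18; u[4] = 11; u[5] = 12; u[6] = 1.
Since u[6] = u[0] = 1, the sequence is periodic with period 6.
So u[119] = u[0 + ((119-0) mod 6)] = u[5] = 12.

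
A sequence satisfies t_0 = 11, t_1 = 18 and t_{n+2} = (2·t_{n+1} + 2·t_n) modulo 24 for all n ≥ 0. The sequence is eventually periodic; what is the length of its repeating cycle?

t_0 = 11, t_1 = 18, t_2 = 10, t_3 = 8, t_4 = 12, t_5 = 16, t_6 = 8, t_7 = 0, t_8 = 16, t_9 = 8.
Since (t_8, t_9) = (t_5, t_6) = (16, 8) (two consecutive terms determine the rest), the sequence is eventually periodic: after a pre-period of length 5 it cycles with period 3.

3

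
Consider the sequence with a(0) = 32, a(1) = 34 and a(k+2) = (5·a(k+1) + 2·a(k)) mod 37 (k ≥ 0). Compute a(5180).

We have a(0) = 32,  a(1) = 34,  a(2) = 12,  a(3) = 17,  a(4) = 35,  a(5) = 24,  a(6) = 5,  a(7) = 36,  a(8) = 5,  a(9) = 23,  a(10) = 14,  a(11) = 5,  a(12) = 16,  a(13) = 16,  a(14) = 1,  a(15) = 0,  a(16) = 2,  a(17) = 10,  a(18) = 17,  a(19) = 31,  a(20) = 4,  a(21) = 8,  a(22) = 11,  a(23) = 34,  a(24) = 7,  a(25) = 29,  a(26) = 11,  a(27) = 2,  a(28) = 32,  a(29) = 16,  a(30) = 33,  a(31) = 12,  a(32) = 15,  a(33) = 25,  a(34) = 7,  a(35) = 11,  a(36) = 32,  a(37) = 34.
Since (a(36), a(37)) = (a(0), a(1)) = (32, 34) (two consecutive terms determine the rest), the sequence is periodic with period 36.
So a(5180) = a(0 + ((5180-0) mod 36)) = a(32) = 15.

15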